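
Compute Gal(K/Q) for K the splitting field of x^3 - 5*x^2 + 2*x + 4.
Gal(K/Q) = S_3 (symmetric group of order 6)

Compute the discriminant of x^3 + (-5)*x^2 + (2)*x + (4): Δ = 916. Since Δ is not a rational square, the Galois group is not contained in A_3; it must be the full S_3 (irreducibility of the cubic rules out anything smaller).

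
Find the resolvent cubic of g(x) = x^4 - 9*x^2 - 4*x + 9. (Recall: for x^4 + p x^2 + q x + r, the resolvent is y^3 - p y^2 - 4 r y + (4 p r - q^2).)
h(y) = y^3 + 9*y^2 - 36*y - 340

Identify coefficients: p = -9, q = -4, r = 9.
Plug into h(y) = y^3 - p y^2 - 4 r y + (4 p r - q^2):
  h(y) = y^3 - (-9) y^2 - 4*(9) y + (4*(-9)*(9) - (-4)^2)
       = y^3 + (9) y^2 + (-36) y + (-340).
Simplifying: h(y) = y^3 + 9*y^2 - 36*y - 340.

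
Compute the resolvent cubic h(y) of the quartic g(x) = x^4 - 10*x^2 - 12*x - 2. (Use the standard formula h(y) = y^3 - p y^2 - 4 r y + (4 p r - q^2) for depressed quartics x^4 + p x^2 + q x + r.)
h(y) = y^3 + 10*y^2 + 8*y - 64

Identify coefficients: p = -10, q = -12, r = -2.
Plug into h(y) = y^3 - p y^2 - 4 r y + (4 p r - q^2):
  h(y) = y^3 - (-10) y^2 - 4*(-2) y + (4*(-10)*(-2) - (-12)^2)
       = y^3 + (10) y^2 + (8) y + (-64).
Simplifying: h(y) = y^3 + 10*y^2 + 8*y - 64.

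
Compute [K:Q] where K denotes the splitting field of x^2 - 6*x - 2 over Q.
[K:Q] = 2

The discriminant of x^2 + (-6)*x + (-2) is b^2 - 4c = 36 - (-8) = 44. Since 44 is not a perfect square in Q, the polynomial is irreducible over Q. Its two roots generate a degree-2 extension, so [K:Q] = 2.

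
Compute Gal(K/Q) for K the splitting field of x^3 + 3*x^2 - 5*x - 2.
Gal(K/Q) = S_3 (symmetric group of order 6)

Compute the discriminant of x^3 + (3)*x^2 + (-5)*x + (-2): Δ = 1373. Since Δ is not a rational square, the Galois group is not contained in A_3; it must be the full S_3 (irreducibility of the cubic rules out anything smaller).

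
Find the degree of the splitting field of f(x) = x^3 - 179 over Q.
[K:Q] = 6

x^3 - 179 has one real root r = 179^(1/3) and two complex roots r*zeta_3, r*zeta_3^2 where zeta_3 = e^(2*pi*i/3). The splitting field is Q(r, zeta_3). [Q(r):Q] = 3 and [Q(zeta_3):Q] = 2 with gcd = 1, so [Q(r, zeta_3):Q] = 3 * 2 = 6.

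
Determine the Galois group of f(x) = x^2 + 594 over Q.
Gal(K/Q) = Z/2Z (cyclic of order 2)

x^2 + 594 is irreducible over Q since -594 is not a rational square. The splitting field Q(sqrt(-594)) has degree 2 over Q, and its unique nontrivial automorphism is sqrt(-594) ↦ -sqrt(-594). Hence Gal(Q(sqrt(-594))/Q) = Z/2Z.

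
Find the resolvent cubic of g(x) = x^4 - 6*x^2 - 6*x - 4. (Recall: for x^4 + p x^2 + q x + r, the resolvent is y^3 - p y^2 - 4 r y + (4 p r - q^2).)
h(y) = y^3 + 6*y^2 + 16*y + 60

Identify coefficients: p = -6, q = -6, r = -4.
Plug into h(y) = y^3 - p y^2 - 4 r y + (4 p r - q^2):
  h(y) = y^3 - (-6) y^2 - 4*(-4) y + (4*(-6)*(-4) - (-6)^2)
       = y^3 + (6) y^2 + (16) y + (60).
Simplifying: h(y) = y^3 + 6*y^2 + 16*y + 60.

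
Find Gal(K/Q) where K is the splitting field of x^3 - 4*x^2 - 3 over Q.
Gal(K/Q) = S_3 (symmetric group of order 6)

Compute the discriminant of x^3 + (-4)*x^2 + (0)*x + (-3): Δ = -1011. Since Δ is not a rational square, the Galois group is not contained in A_3; it must be the full S_3 (irreducibility of the cubic rules out anything smaller).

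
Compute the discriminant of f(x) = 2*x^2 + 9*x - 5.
Δ = 121

For a quadratic a x^2 + b x + c the discriminant is Δ = b^2 - 4ac = (9)^2 - 4*(2)*(-5) = 81 - (-40) = 121.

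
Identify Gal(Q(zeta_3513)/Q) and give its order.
|Gal(Q(zeta_3513)/Q)| = phi(3513) = 2340; group ≅ (Z/3513Z)^* ≅ Z/2Z × Z/1170Z

The n-th cyclotomic polynomial Φ_3513(x) is the minimal polynomial of zeta_3513 over Q and has degree phi(3513) = 2340. So Q(zeta_3513) is a degree-2340 Galois extension with Galois group (Z/3513Z)^*. By CRT, (Z/3513Z)^* ≅ (Z/3Z)^* × (Z/1171Z)^*. Each prime-power unit group is (Z/3Z)^* ≅ Z/2Z; (Z/1171Z)^* ≅ Z/1170Z. Hence Gal(Q(zeta_3513)/Q) ≅ Z/2Z × Z/1170Z.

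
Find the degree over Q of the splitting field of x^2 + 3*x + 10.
[K:Q] = 2

The discriminant of x^2 + (3)*x + (10) is b^2 - 4c = 9 - (40) = -31. Since -31 is not a perfect square in Q, the polynomial is irreducible over Q. Its two roots generate a degree-2 extension, so [K:Q] = 2.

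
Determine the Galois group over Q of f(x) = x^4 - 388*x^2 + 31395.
Gal(K/Q) = V_4 (Klein four-group, Z/2Z × Z/2Z)

f factors as (x^2 - 115)(x^2 - 273), so the splitting field is K = Q(sqrt(115), sqrt(273)). The elements 115, 273, 31395 are all non-squares in Q, so sqrt(115) and sqrt(273) generate independent quadratic extensions. Thus [K:Q] = 4 and Gal(K/Q) is generated by the two order-2 automorphisms sqrt(115) ↦ -sqrt(115) and sqrt(273) ↦ -sqrt(273), giving V_4.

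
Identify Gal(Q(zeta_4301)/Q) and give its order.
|Gal(Q(zeta_4301)/Q)| = phi(4301) = 3520; group ≅ (Z/4301Z)^* ≅ Z/10Z × Z/16Z × Z/22Z

The n-th cyclotomic polynomial Φ_4301(x) is the minimal polynomial of zeta_4301 over Q and has degree phi(4301) = 3520. So Q(zeta_4301) is a degree-3520 Galois extension with Galois group (Z/4301Z)^*. By CRT, (Z/4301Z)^* ≅ (Z/11Z)^* × (Z/17Z)^* × (Z/23Z)^*. Each prime-power unit group is (Z/11Z)^* ≅ Z/10Z; (Z/17Z)^* ≅ Z/16Z; (Z/23Z)^* ≅ Z/22Z. Hence Gal(Q(zeta_4301)/Q) ≅ Z/10Z × Z/16Z × Z/22Z.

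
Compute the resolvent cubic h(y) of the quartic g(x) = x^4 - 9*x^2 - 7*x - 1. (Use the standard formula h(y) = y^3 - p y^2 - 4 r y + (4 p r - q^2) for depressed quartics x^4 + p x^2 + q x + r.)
h(y) = y^3 + 9*y^2 + 4*y - 13

Identify coefficients: p = -9, q = -7, r = -1.
Plug into h(y) = y^3 - p y^2 - 4 r y + (4 p r - q^2):
  h(y) = y^3 - (-9) y^2 - 4*(-1) y + (4*(-9)*(-1) - (-7)^2)
       = y^3 + (9) y^2 + (4) y + (-13).
Simplifying: h(y) = y^3 + 9*y^2 + 4*y - 13.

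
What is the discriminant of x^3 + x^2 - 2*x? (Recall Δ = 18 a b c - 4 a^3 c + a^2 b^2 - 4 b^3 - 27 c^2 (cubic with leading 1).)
Δ = 36

For x^3 + a x^2 + b x + c the discriminant is Δ = 18 a b c - 4 a^3 c + a^2 b^2 - 4 b^3 - 27 c^2.
Plug a = 1, b = -2, c = 0:
  18*(1)*(-2)*(0) - 4*(1)^3*(0) + (1)^2*(-2)^2 - 4*(-2)^3 - 27*(0)^2
  = 0 + (0) + 4 + (32) + (0)
  = 36.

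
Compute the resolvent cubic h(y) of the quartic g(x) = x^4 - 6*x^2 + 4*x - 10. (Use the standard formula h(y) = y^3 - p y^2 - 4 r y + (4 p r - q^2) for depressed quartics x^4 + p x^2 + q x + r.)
h(y) = y^3 + 6*y^2 + 40*y + 224

Identify coefficients: p = -6, q = 4, r = -10.
Plug into h(y) = y^3 - p y^2 - 4 r y + (4 p r - q^2):
  h(y) = y^3 - (-6) y^2 - 4*(-10) y + (4*(-6)*(-10) - (4)^2)
       = y^3 + (6) y^2 + (40) y + (224).
Simplifying: h(y) = y^3 + 6*y^2 + 40*y + 224.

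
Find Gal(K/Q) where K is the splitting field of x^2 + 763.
Gal(K/Q) = Z/2Z (cyclic of order 2)

x^2 + 763 is irreducible over Q since -763 is not a rational square. The splitting field Q(sqrt(-763)) has degree 2 over Q, and its unique nontrivial automorphism is sqrt(-763) ↦ -sqrt(-763). Hence Gal(Q(sqrt(-763))/Q) = Z/2Z.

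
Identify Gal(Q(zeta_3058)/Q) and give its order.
|Gal(Q(zeta_3058)/Q)| = phi(3058) = 1380; group ≅ (Z/3058Z)^* ≅ Z/10Z × Z/138Z

The n-th cyclotomic polynomial Φ_3058(x) is the minimal polynomial of zeta_3058 over Q and has degree phi(3058) = 1380. So Q(zeta_3058) is a degree-1380 Galois extension with Galois group (Z/3058Z)^*. By CRT, (Z/3058Z)^* ≅ (Z/2Z)^* × (Z/11Z)^* × (Z/139Z)^*. Each prime-power unit group is (Z/2Z)^* ≅ trivial group (order 1); (Z/11Z)^* ≅ Z/10Z; (Z/139Z)^* ≅ Z/138Z. Hence Gal(Q(zeta_3058)/Q) ≅ Z/10Z × Z/138Z.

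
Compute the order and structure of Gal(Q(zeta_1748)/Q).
|Gal(Q(zeta_1748)/Q)| = phi(1748) = 792; group ≅ (Z/1748Z)^* ≅ Z/2Z × Z/18Z × Z/22Z

The n-th cyclotomic polynomial Φ_1748(x) is the minimal polynomial of zeta_1748 over Q and has degree phi(1748) = 792. So Q(zeta_1748) is a degree-792 Galois extension with Galois group (Z/1748Z)^*. By CRT, (Z/1748Z)^* ≅ (Z/4Z)^* × (Z/19Z)^* × (Z/23Z)^*. Each prime-power unit group is (Z/4Z)^* ≅ Z/2Z; (Z/19Z)^* ≅ Z/18Z; (Z/23Z)^* ≅ Z/22Z. Hence Gal(Q(zeta_1748)/Q) ≅ Z/2Z × Z/18Z × Z/22Z.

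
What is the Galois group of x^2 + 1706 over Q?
Gal(K/Q) = Z/2Z (cyclic of order 2)

x^2 + 1706 is irreducible over Q since -1706 is not a rational square. The splitting field Q(sqrt(-1706)) has degree 2 over Q, and its unique nontrivial automorphism is sqrt(-1706) ↦ -sqrt(-1706). Hence Gal(Q(sqrt(-1706))/Q) = Z/2Z.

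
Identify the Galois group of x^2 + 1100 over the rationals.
Gal(K/Q) = Z/2Z (cyclic of order 2)

x^2 + 1100 is irreducible over Q since -1100 is not a rational square. The splitting field Q(sqrt(-1100)) has degree 2 over Q, and its unique nontrivial automorphism is sqrt(-1100) ↦ -sqrt(-1100). Hence Gal(Q(sqrt(-1100))/Q) = Z/2Z.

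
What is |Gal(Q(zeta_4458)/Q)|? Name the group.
|Gal(Q(zeta_4458)/Q)| = phi(4458) = 1484; group ≅ (Z/4458Z)^* ≅ Z/2Z × Z/742Z

The n-th cyclotomic polynomial Φ_4458(x) is the minimal polynomial of zeta_4458 over Q and has degree phi(4458) = 1484. So Q(zeta_4458) is a degree-1484 Galois extension with Galois group (Z/4458Z)^*. By CRT, (Z/4458Z)^* ≅ (Z/2Z)^* × (Z/3Z)^* × (Z/743Z)^*. Each prime-power unit group is (Z/2Z)^* ≅ trivial group (order 1); (Z/3Z)^* ≅ Z/2Z; (Z/743Z)^* ≅ Z/742Z. Hence Gal(Q(zeta_4458)/Q) ≅ Z/2Z × Z/742Z.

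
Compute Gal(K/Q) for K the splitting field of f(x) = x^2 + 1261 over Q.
Gal(K/Q) = Z/2Z (cyclic of order 2)

x^2 + 1261 is irreducible over Q since -1261 is not a rational square. The splitting field Q(sqrt(-1261)) has degree 2 over Q, and its unique nontrivial automorphism is sqrt(-1261) ↦ -sqrt(-1261). Hence Gal(Q(sqrt(-1261))/Q) = Z/2Z.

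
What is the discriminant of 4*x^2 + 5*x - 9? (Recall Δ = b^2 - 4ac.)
Δ = 169

For a quadratic a x^2 + b x + c the discriminant is Δ = b^2 - 4ac = (5)^2 - 4*(4)*(-9) = 25 - (-144) = 169.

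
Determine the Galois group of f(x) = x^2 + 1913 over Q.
Gal(K/Q) = Z/2Z (cyclic of order 2)

x^2 + 1913 is irreducible over Q since -1913 is not a rational square. The splitting field Q(sqrt(-1913)) has degree 2 over Q, and its unique nontrivial automorphism is sqrt(-1913) ↦ -sqrt(-1913). Hence Gal(Q(sqrt(-1913))/Q) = Z/2Z.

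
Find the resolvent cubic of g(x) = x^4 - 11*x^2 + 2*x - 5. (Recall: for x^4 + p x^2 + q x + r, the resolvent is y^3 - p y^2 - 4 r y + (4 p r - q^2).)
h(y) = y^3 + 11*y^2 + 20*y + 216

Identify coefficients: p = -11, q = 2, r = -5.
Plug into h(y) = y^3 - p y^2 - 4 r y + (4 p r - q^2):
  h(y) = y^3 - (-11) y^2 - 4*(-5) y + (4*(-11)*(-5) - (2)^2)
       = y^3 + (11) y^2 + (20) y + (216).
Simplifying: h(y) = y^3 + 11*y^2 + 20*y + 216.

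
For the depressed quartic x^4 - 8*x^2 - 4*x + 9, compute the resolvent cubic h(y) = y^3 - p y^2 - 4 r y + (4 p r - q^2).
h(y) = y^3 + 8*y^2 - 36*y - 304

Identify coefficients: p = -8, q = -4, r = 9.
Plug into h(y) = y^3 - p y^2 - 4 r y + (4 p r - q^2):
  h(y) = y^3 - (-8) y^2 - 4*(9) y + (4*(-8)*(9) - (-4)^2)
       = y^3 + (8) y^2 + (-36) y + (-304).
Simplifying: h(y) = y^3 + 8*y^2 - 36*y - 304.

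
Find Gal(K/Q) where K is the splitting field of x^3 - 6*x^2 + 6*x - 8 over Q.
Gal(K/Q) = S_3 (symmetric group of order 6)

Compute the discriminant of x^3 + (-6)*x^2 + (6)*x + (-8): Δ = -3024. Since Δ is not a rational square, the Galois group is not contained in A_3; it must be the full S_3 (irreducibility of the cubic rules out anything smaller).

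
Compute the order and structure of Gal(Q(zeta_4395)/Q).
|Gal(Q(zeta_4395)/Q)| = phi(4395) = 2336; group ≅ (Z/4395Z)^* ≅ Z/2Z × Z/4Z × Z/292Z

The n-th cyclotomic polynomial Φ_4395(x) is the minimal polynomial of zeta_4395 over Q and has degree phi(4395) = 2336. So Q(zeta_4395) is a degree-2336 Galois extension with Galois group (Z/4395Z)^*. By CRT, (Z/4395Z)^* ≅ (Z/3Z)^* × (Z/5Z)^* × (Z/293Z)^*. Each prime-power unit group is (Z/3Z)^* ≅ Z/2Z; (Z/5Z)^* ≅ Z/4Z; (Z/293Z)^* ≅ Z/292Z. Hence Gal(Q(zeta_4395)/Q) ≅ Z/2Z × Z/4Z × Z/292Z.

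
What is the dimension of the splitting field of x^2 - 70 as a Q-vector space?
[K:Q] = 2

The polynomial x^2 - 70 is irreducible over Q since 70 is not a perfect square. Its splitting field is Q(sqrt(70)), which has degree 2 over Q.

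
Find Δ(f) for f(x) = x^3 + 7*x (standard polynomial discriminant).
Δ = -1372

For a depressed cubic x^3 + p x + q the discriminant is Δ = -4 p^3 - 27 q^2 = -4*(7)^3 - 27*(0)^2 = -1372 - 0 = -1372.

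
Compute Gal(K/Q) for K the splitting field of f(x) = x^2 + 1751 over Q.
Gal(K/Q) = Z/2Z (cyclic of order 2)

x^2 + 1751 is irreducible over Q since -1751 is not a rational square. The splitting field Q(sqrt(-1751)) has degree 2 over Q, and its unique nontrivial automorphism is sqrt(-1751) ↦ -sqrt(-1751). Hence Gal(Q(sqrt(-1751))/Q) = Z/2Z.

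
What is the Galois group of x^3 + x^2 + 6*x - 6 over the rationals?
Gal(K/Q) = S_3 (symmetric group of order 6)

Compute the discriminant of x^3 + (1)*x^2 + (6)*x + (-6): Δ = -2424. Since Δ is not a rational square, the Galois group is not contained in A_3; it must be the full S_3 (irreducibility of the cubic rules out anything smaller).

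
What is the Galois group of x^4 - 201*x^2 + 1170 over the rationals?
Gal(K/Q) = V_4 (Klein four-group, Z/2Z × Z/2Z)

f factors as (x^2 - 6)(x^2 - 195), so the splitting field is K = Q(sqrt(6), sqrt(195)). The elements 6, 195, 1170 are all non-squares in Q, so sqrt(6) and sqrt(195) generate independent quadratic extensions. Thus [K:Q] = 4 and Gal(K/Q) is generated by the two order-2 automorphisms sqrt(6) ↦ -sqrt(6) and sqrt(195) ↦ -sqrt(195), giving V_4.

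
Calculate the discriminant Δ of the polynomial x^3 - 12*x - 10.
Δ = 4212

For a depressed cubic x^3 + p x + q the discriminant is Δ = -4 p^3 - 27 q^2 = -4*(-12)^3 - 27*(-10)^2 = 6912 - 2700 = 4212.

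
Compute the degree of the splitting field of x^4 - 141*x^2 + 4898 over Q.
[K:Q] = 4

f factors as (x^2 - 62)(x^2 - 79); the splitting field is K = Q(sqrt(62), sqrt(79)). Since 62, 79, and 4898 are all non-squares in Q, the three subfields Q(sqrt(62)), Q(sqrt(79)), Q(sqrt(4898)) are distinct degree-2 extensions, so [K:Q] = 4 (Klein four Galois group).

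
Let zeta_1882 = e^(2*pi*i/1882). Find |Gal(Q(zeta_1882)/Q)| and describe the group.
|Gal(Q(zeta_1882)/Q)| = phi(1882) = 940; group ≅ (Z/1882Z)^* ≅ Z/940Z

The n-th cyclotomic polynomial Φ_1882(x) is the minimal polynomial of zeta_1882 over Q and has degree phi(1882) = 940. So Q(zeta_1882) is a degree-940 Galois extension with Galois group (Z/1882Z)^*. By CRT, (Z/1882Z)^* ≅ (Z/2Z)^* × (Z/941Z)^*. Each prime-power unit group is (Z/2Z)^* ≅ trivial group (order 1); (Z/941Z)^* ≅ Z/940Z. Hence Gal(Q(zeta_1882)/Q) ≅ Z/940Z.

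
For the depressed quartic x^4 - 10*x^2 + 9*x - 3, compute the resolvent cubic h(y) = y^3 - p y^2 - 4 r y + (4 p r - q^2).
h(y) = y^3 + 10*y^2 + 12*y + 39

Identify coefficients: p = -10, q = 9, r = -3.
Plug into h(y) = y^3 - p y^2 - 4 r y + (4 p r - q^2):
  h(y) = y^3 - (-10) y^2 - 4*(-3) y + (4*(-10)*(-3) - (9)^2)
       = y^3 + (10) y^2 + (12) y + (39).
Simplifying: h(y) = y^3 + 10*y^2 + 12*y + 39.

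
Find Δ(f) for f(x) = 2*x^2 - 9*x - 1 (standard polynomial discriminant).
Δ = 89

For a quadratic a x^2 + b x + c the discriminant is Δ = b^2 - 4ac = (-9)^2 - 4*(2)*(-1) = 81 - (-8) = 89.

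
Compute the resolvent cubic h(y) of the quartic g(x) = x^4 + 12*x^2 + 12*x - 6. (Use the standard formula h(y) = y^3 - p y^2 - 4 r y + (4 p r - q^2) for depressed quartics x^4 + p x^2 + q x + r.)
h(y) = y^3 - 12*y^2 + 24*y - 432

Identify coefficients: p = 12, q = 12, r = -6.
Plug into h(y) = y^3 - p y^2 - 4 r y + (4 p r - q^2):
  h(y) = y^3 - (12) y^2 - 4*(-6) y + (4*(12)*(-6) - (12)^2)
       = y^3 + (-12) y^2 + (24) y + (-432).
Simplifying: h(y) = y^3 - 12*y^2 + 24*y - 432.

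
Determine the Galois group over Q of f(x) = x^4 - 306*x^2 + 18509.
Gal(K/Q) = V_4 (Klein four-group, Z/2Z × Z/2Z)

f factors as (x^2 - 83)(x^2 - 223), so the splitting field is K = Q(sqrt(83), sqrt(223)). The elements 83, 223, 18509 are all non-squares in Q, so sqrt(83) and sqrt(223) generate independent quadratic extensions. Thus [K:Q] = 4 and Gal(K/Q) is generated by the two order-2 automorphisms sqrt(83) ↦ -sqrt(83) and sqrt(223) ↦ -sqrt(223), giving V_4.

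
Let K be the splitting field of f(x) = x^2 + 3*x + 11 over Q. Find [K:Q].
[K:Q] = 2

The discriminant of x^2 + (3)*x + (11) is b^2 - 4c = 9 - (44) = -35. Since -35 is not a perfect square in Q, the polynomial is irreducible over Q. Its two roots generate a degree-2 extension, so [K:Q] = 2.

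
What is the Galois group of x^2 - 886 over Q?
Gal(K/Q) = Z/2Z (cyclic of order 2)

x^2 - 886 is irreducible over Q since 886 is not a rational square. The splitting field Q(sqrt(886)) has degree 2 over Q, and its unique nontrivial automorphism is sqrt(886) ↦ -sqrt(886). Hence Gal(Q(sqrt(886))/Q) = Z/2Z.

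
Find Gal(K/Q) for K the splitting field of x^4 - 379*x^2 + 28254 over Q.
Gal(K/Q) = V_4 (Klein four-group, Z/2Z × Z/2Z)

f factors as (x^2 - 102)(x^2 - 277), so the splitting field is K = Q(sqrt(102), sqrt(277)). The elements 102, 277, 28254 are all non-squares in Q, so sqrt(102) and sqrt(277) generate independent quadratic extensions. Thus [K:Q] = 4 and Gal(K/Q) is generated by the two order-2 automorphisms sqrt(102) ↦ -sqrt(102) and sqrt(277) ↦ -sqrt(277), giving V_4.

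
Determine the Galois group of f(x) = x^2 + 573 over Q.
Gal(K/Q) = Z/2Z (cyclic of order 2)

x^2 + 573 is irreducible over Q since -573 is not a rational square. The splitting field Q(sqrt(-573)) has degree 2 over Q, and its unique nontrivial automorphism is sqrt(-573) ↦ -sqrt(-573). Hence Gal(Q(sqrt(-573))/Q) = Z/2Z.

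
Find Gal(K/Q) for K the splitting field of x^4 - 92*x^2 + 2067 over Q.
Gal(K/Q) = V_4 (Klein four-group, Z/2Z × Z/2Z)

f factors as (x^2 - 53)(x^2 - 39), so the splitting field is K = Q(sqrt(53), sqrt(39)). The elements 53, 39, 2067 are all non-squares in Q, so sqrt(53) and sqrt(39) generate independent quadratic extensions. Thus [K:Q] = 4 and Gal(K/Q) is generated by the two order-2 automorphisms sqrt(53) ↦ -sqrt(53) and sqrt(39) ↦ -sqrt(39), giving V_4.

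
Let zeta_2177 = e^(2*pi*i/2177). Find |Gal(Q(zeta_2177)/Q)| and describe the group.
|Gal(Q(zeta_2177)/Q)| = phi(2177) = 1860; group ≅ (Z/2177Z)^* ≅ Z/6Z × Z/310Z

The n-th cyclotomic polynomial Φ_2177(x) is the minimal polynomial of zeta_2177 over Q and has degree phi(2177) = 1860. So Q(zeta_2177) is a degree-1860 Galois extension with Galois group (Z/2177Z)^*. By CRT, (Z/2177Z)^* ≅ (Z/7Z)^* × (Z/311Z)^*. Each prime-power unit group is (Z/7Z)^* ≅ Z/6Z; (Z/311Z)^* ≅ Z/310Z. Hence Gal(Q(zeta_2177)/Q) ≅ Z/6Z × Z/310Z.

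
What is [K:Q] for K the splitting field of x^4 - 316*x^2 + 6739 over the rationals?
[K:Q] = 4

f factors as (x^2 - 293)(x^2 - 23); the splitting field is K = Q(sqrt(293), sqrt(23)). Since 293, 23, and 6739 are all non-squares in Q, the three subfields Q(sqrt(293)), Q(sqrt(23)), Q(sqrt(6739)) are distinct degree-2 extensions, so [K:Q] = 4 (Klein four Galois group).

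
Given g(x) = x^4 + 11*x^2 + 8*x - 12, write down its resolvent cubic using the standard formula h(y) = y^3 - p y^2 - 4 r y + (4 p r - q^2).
h(y) = y^3 - 11*y^2 + 48*y - 592

Identify coefficients: p = 11, q = 8, r = -12.
Plug into h(y) = y^3 - p y^2 - 4 r y + (4 p r - q^2):
  h(y) = y^3 - (11) y^2 - 4*(-12) y + (4*(11)*(-12) - (8)^2)
       = y^3 + (-11) y^2 + (48) y + (-592).
Simplifying: h(y) = y^3 - 11*y^2 + 48*y - 592.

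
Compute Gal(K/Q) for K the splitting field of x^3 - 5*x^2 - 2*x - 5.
Gal(K/Q) = S_3 (symmetric group of order 6)

Compute the discriminant of x^3 + (-5)*x^2 + (-2)*x + (-5): Δ = -3943. Since Δ is not a rational square, the Galois group is not contained in A_3; it must be the full S_3 (irreducibility of the cubic rules out anything smaller).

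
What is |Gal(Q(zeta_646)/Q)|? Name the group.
|Gal(Q(zeta_646)/Q)| = phi(646) = 288; group ≅ (Z/646Z)^* ≅ Z/16Z × Z/18Z

The n-th cyclotomic polynomial Φ_646(x) is the minimal polynomial of zeta_646 over Q and has degree phi(646) = 288. So Q(zeta_646) is a degree-288 Galois extension with Galois group (Z/646Z)^*. By CRT, (Z/646Z)^* ≅ (Z/2Z)^* × (Z/17Z)^* × (Z/19Z)^*. Each prime-power unit group is (Z/2Z)^* ≅ trivial group (order 1); (Z/17Z)^* ≅ Z/16Z; (Z/19Z)^* ≅ Z/18Z. Hence Gal(Q(zeta_646)/Q) ≅ Z/16Z × Z/18Z.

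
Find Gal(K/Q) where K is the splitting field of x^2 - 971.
Gal(K/Q) = Z/2Z (cyclic of order 2)

x^2 - 971 is irreducible over Q since 971 is not a rational square. The splitting field Q(sqrt(971)) has degree 2 over Q, and its unique nontrivial automorphism is sqrt(971) ↦ -sqrt(971). Hence Gal(Q(sqrt(971))/Q) = Z/2Z.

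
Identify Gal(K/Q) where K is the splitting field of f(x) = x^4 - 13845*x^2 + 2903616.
Gal(K/Q) = Z/2Z (cyclic of order 2)

f factors as (x^2 - 13632)(x^2 - 213), so the splitting field is K = Q(sqrt(13632), sqrt(213)). The squarefree part of 13632 is 213 and the squarefree part of 213 is also 213, so sqrt(13632) and sqrt(213) are both rational multiples of sqrt(213). Hence Q(sqrt(13632)) = Q(sqrt(213)) = Q(sqrt(213)), and the splitting field collapses to a single degree-2 extension with Galois group Z/2Z.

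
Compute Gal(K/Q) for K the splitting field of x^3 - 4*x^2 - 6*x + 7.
Gal(K/Q) = S_3 (symmetric group of order 6)

Compute the discriminant of x^3 + (-4)*x^2 + (-6)*x + (7): Δ = 4933. Since Δ is not a rational square, the Galois group is not contained in A_3; it must be the full S_3 (irreducibility of the cubic rules out anything smaller).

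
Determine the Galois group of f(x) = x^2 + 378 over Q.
Gal(K/Q) = Z/2Z (cyclic of order 2)

x^2 + 378 is irreducible over Q since -378 is not a rational square. The splitting field Q(sqrt(-378)) has degree 2 over Q, and its unique nontrivial automorphism is sqrt(-378) ↦ -sqrt(-378). Hence Gal(Q(sqrt(-378))/Q) = Z/2Z.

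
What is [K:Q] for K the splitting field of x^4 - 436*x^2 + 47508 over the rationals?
[K:Q] = 4

f factors as (x^2 - 222)(x^2 - 214); the splitting field is K = Q(sqrt(222), sqrt(214)). Since 222, 214, and 47508 are all non-squares in Q, the three subfields Q(sqrt(222)), Q(sqrt(214)), Q(sqrt(47508)) are distinct degree-2 extensions, so [K:Q] = 4 (Klein four Galois group).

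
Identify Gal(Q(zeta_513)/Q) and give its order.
|Gal(Q(zeta_513)/Q)| = phi(513) = 324; group ≅ (Z/513Z)^* ≅ Z/18Z × Z/18Z

The n-th cyclotomic polynomial Φ_513(x) is the minimal polynomial of zeta_513 over Q and has degree phi(513) = 324. So Q(zeta_513) is a degree-324 Galois extension with Galois group (Z/513Z)^*. By CRT, (Z/513Z)^* ≅ (Z/27Z)^* × (Z/19Z)^*. Each prime-power unit group is (Z/27Z)^* ≅ Z/18Z; (Z/19Z)^* ≅ Z/18Z. Hence Gal(Q(zeta_513)/Q) ≅ Z/18Z × Z/18Z.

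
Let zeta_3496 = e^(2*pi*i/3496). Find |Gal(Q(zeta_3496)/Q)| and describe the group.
|Gal(Q(zeta_3496)/Q)| = phi(3496) = 1584; group ≅ (Z/3496Z)^* ≅ Z/2Z × Z/2Z × Z/18Z × Z/22Z

The n-th cyclotomic polynomial Φ_3496(x) is the minimal polynomial of zeta_3496 over Q and has degree phi(3496) = 1584. So Q(zeta_3496) is a degree-1584 Galois extension with Galois group (Z/3496Z)^*. By CRT, (Z/3496Z)^* ≅ (Z/8Z)^* × (Z/19Z)^* × (Z/23Z)^*. Each prime-power unit group is (Z/8Z)^* ≅ Z/2Z × Z/2Z; (Z/19Z)^* ≅ Z/18Z; (Z/23Z)^* ≅ Z/22Z. Hence Gal(Q(zeta_3496)/Q) ≅ Z/2Z × Z/2Z × Z/18Z × Z/22Z.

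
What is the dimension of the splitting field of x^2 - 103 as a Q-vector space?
[K:Q] = 2

The polynomial x^2 - 103 is irreducible over Q since 103 is not a perfect square. Its splitting field is Q(sqrt(103)), which has degree 2 over Q.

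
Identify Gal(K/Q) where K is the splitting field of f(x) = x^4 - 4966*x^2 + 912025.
Gal(K/Q) = Z/2Z (cyclic of order 2)

f factors as (x^2 - 191)(x^2 - 4775), so the splitting field is K = Q(sqrt(191), sqrt(4775)). The squarefree part of 191 is 191 and the squarefree part of 4775 is also 191, so sqrt(191) and sqrt(4775) are both rational multiples of sqrt(191). Hence Q(sqrt(191)) = Q(sqrt(4775)) = Q(sqrt(191)), and the splitting field collapses to a single degree-2 extension with Galois group Z/2Z.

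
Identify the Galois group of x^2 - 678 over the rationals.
Gal(K/Q) = Z/2Z (cyclic of order 2)

x^2 - 678 is irreducible over Q since 678 is not a rational square. The splitting field Q(sqrt(678)) has degree 2 over Q, and its unique nontrivial automorphism is sqrt(678) ↦ -sqrt(678). Hence Gal(Q(sqrt(678))/Q) = Z/2Z.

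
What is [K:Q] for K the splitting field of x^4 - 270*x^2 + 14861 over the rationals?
[K:Q] = 4

f factors as (x^2 - 77)(x^2 - 193); the splitting field is K = Q(sqrt(77), sqrt(193)). Since 77, 193, and 14861 are all non-squares in Q, the three subfields Q(sqrt(77)), Q(sqrt(193)), Q(sqrt(14861)) are distinct degree-2 extensions, so [K:Q] = 4 (Klein four Galois group).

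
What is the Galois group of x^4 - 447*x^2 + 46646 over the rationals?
Gal(K/Q) = V_4 (Klein four-group, Z/2Z × Z/2Z)

f factors as (x^2 - 281)(x^2 - 166), so the splitting field is K = Q(sqrt(281), sqrt(166)). The elements 281, 166, 46646 are all non-squares in Q, so sqrt(281) and sqrt(166) generate independent quadratic extensions. Thus [K:Q] = 4 and Gal(K/Q) is generated by the two order-2 automorphisms sqrt(281) ↦ -sqrt(281) and sqrt(166) ↦ -sqrt(166), giving V_4.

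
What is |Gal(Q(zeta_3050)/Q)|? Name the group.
|Gal(Q(zeta_3050)/Q)| = phi(3050) = 1200; group ≅ (Z/3050Z)^* ≅ Z/20Z × Z/60Z

The n-th cyclotomic polynomial Φ_3050(x) is the minimal polynomial of zeta_3050 over Q and has degree phi(3050) = 1200. So Q(zeta_3050) is a degree-1200 Galois extension with Galois group (Z/3050Z)^*. By CRT, (Z/3050Z)^* ≅ (Z/2Z)^* × (Z/25Z)^* × (Z/61Z)^*. Each prime-power unit group is (Z/2Z)^* ≅ trivial group (order 1); (Z/25Z)^* ≅ Z/20Z; (Z/61Z)^* ≅ Z/60Z. Hence Gal(Q(zeta_3050)/Q) ≅ Z/20Z × Z/60Z.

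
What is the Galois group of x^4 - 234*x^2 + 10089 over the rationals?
Gal(K/Q) = V_4 (Klein four-group, Z/2Z × Z/2Z)

f factors as (x^2 - 57)(x^2 - 177), so the splitting field is K = Q(sqrt(57), sqrt(177)). The elements 57, 177, 10089 are all non-squares in Q, so sqrt(57) and sqrt(177) generate independent quadratic extensions. Thus [K:Q] = 4 and Gal(K/Q) is generated by the two order-2 automorphisms sqrt(57) ↦ -sqrt(57) and sqrt(177) ↦ -sqrt(177), giving V_4.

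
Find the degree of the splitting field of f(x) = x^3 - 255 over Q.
[K:Q] = 6

x^3 - 255 has one real root r = 255^(1/3) and two complex roots r*zeta_3, r*zeta_3^2 where zeta_3 = e^(2*pi*i/3). The splitting field is Q(r, zeta_3). [Q(r):Q] = 3 and [Q(zeta_3):Q] = 2 with gcd = 1, so [Q(r, zeta_3):Q] = 3 * 2 = 6.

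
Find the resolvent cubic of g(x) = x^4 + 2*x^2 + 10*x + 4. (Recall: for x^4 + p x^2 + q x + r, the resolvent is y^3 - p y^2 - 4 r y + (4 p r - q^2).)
h(y) = y^3 - 2*y^2 - 16*y - 68

Identify coefficients: p = 2, q = 10, r = 4.
Plug into h(y) = y^3 - p y^2 - 4 r y + (4 p r - q^2):
  h(y) = y^3 - (2) y^2 - 4*(4) y + (4*(2)*(4) - (10)^2)
       = y^3 + (-2) y^2 + (-16) y + (-68).
Simplifying: h(y) = y^3 - 2*y^2 - 16*y - 68.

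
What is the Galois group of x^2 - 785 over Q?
Gal(K/Q) = Z/2Z (cyclic of order 2)

x^2 - 785 is irreducible over Q since 785 is not a rational square. The splitting field Q(sqrt(785)) has degree 2 over Q, and its unique nontrivial automorphism is sqrt(785) ↦ -sqrt(785). Hence Gal(Q(sqrt(785))/Q) = Z/2Z.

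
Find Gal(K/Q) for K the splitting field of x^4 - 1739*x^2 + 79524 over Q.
Gal(K/Q) = Z/2Z (cyclic of order 2)

f factors as (x^2 - 47)(x^2 - 1692), so the splitting field is K = Q(sqrt(47), sqrt(1692)). The squarefree part of 47 is 47 and the squarefree part of 1692 is also 47, so sqrt(47) and sqrt(1692) are both rational multiples of sqrt(47). Hence Q(sqrt(47)) = Q(sqrt(1692)) = Q(sqrt(47)), and the splitting field collapses to a single degree-2 extension with Galois group Z/2Z.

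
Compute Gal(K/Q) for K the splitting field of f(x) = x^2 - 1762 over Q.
Gal(K/Q) = Z/2Z (cyclic of order 2)

x^2 - 1762 is irreducible over Q since 1762 is not a rational square. The splitting field Q(sqrt(1762)) has degree 2 over Q, and its unique nontrivial automorphism is sqrt(1762) ↦ -sqrt(1762). Hence Gal(Q(sqrt(1762))/Q) = Z/2Z.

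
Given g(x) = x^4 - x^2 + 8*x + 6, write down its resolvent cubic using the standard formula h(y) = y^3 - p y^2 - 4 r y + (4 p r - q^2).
h(y) = y^3 + y^2 - 24*y - 88

Identify coefficients: p = -1, q = 8, r = 6.
Plug into h(y) = y^3 - p y^2 - 4 r y + (4 p r - q^2):
  h(y) = y^3 - (-1) y^2 - 4*(6) y + (4*(-1)*(6) - (8)^2)
       = y^3 + (1) y^2 + (-24) y + (-88).
Simplifying: h(y) = y^3 + y^2 - 24*y - 88.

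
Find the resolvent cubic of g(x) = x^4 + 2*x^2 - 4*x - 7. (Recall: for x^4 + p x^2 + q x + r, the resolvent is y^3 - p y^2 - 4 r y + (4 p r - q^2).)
h(y) = y^3 - 2*y^2 + 28*y - 72

Identify coefficients: p = 2, q = -4, r = -7.
Plug into h(y) = y^3 - p y^2 - 4 r y + (4 p r - q^2):
  h(y) = y^3 - (2) y^2 - 4*(-7) y + (4*(2)*(-7) - (-4)^2)
       = y^3 + (-2) y^2 + (28) y + (-72).
Simplifying: h(y) = y^3 - 2*y^2 + 28*y - 72.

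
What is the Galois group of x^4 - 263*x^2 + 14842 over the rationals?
Gal(K/Q) = V_4 (Klein four-group, Z/2Z × Z/2Z)

f factors as (x^2 - 82)(x^2 - 181), so the splitting field is K = Q(sqrt(82), sqrt(181)). The elements 82, 181, 14842 are all non-squares in Q, so sqrt(82) and sqrt(181) generate independent quadratic extensions. Thus [K:Q] = 4 and Gal(K/Q) is generated by the two order-2 automorphisms sqrt(82) ↦ -sqrt(82) and sqrt(181) ↦ -sqrt(181), giving V_4.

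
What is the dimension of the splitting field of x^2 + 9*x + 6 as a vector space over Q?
[K:Q] = 2

The discriminant of x^2 + (9)*x + (6) is b^2 - 4c = 81 - (24) = 57. Since 57 is not a perfect square in Q, the polynomial is irreducible over Q. Its two roots generate a degree-2 extension, so [K:Q] = 2.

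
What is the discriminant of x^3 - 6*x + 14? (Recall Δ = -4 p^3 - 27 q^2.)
Δ = -4428

For a depressed cubic x^3 + p x + q the discriminant is Δ = -4 p^3 - 27 q^2 = -4*(-6)^3 - 27*(14)^2 = 864 - 5292 = -4428.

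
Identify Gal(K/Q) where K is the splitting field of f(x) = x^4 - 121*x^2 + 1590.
Gal(K/Q) = V_4 (Klein four-group, Z/2Z × Z/2Z)

f factors as (x^2 - 15)(x^2 - 106), so the splitting field is K = Q(sqrt(15), sqrt(106)). The elements 15, 106, 1590 are all non-squares in Q, so sqrt(15) and sqrt(106) generate independent quadratic extensions. Thus [K:Q] = 4 and Gal(K/Q) is generated by the two order-2 automorphisms sqrt(15) ↦ -sqrt(15) and sqrt(106) ↦ -sqrt(106), giving V_4.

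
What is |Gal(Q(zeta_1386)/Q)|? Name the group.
|Gal(Q(zeta_1386)/Q)| = phi(1386) = 360; group ≅ (Z/1386Z)^* ≅ Z/6Z × Z/6Z × Z/10Z

The n-th cyclotomic polynomial Φ_1386(x) is the minimal polynomial of zeta_1386 over Q and has degree phi(1386) = 360. So Q(zeta_1386) is a degree-360 Galois extension with Galois group (Z/1386Z)^*. By CRT, (Z/1386Z)^* ≅ (Z/2Z)^* × (Z/9Z)^* × (Z/7Z)^* × (Z/11Z)^*. Each prime-power unit group is (Z/2Z)^* ≅ trivial group (order 1); (Z/9Z)^* ≅ Z/6Z; (Z/7Z)^* ≅ Z/6Z; (Z/11Z)^* ≅ Z/10Z. Hence Gal(Q(zeta_1386)/Q) ≅ Z/6Z × Z/6Z × Z/10Z.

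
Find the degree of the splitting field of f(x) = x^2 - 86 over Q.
[K:Q] = 2

The polynomial x^2 - 86 is irreducible over Q since 86 is not a perfect square. Its splitting field is Q(sqrt(86)), which has degree 2 over Q.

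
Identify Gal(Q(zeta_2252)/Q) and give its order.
|Gal(Q(zeta_2252)/Q)| = phi(2252) = 1124; group ≅ (Z/2252Z)^* ≅ Z/2Z × Z/562Z

The n-th cyclotomic polynomial Φ_2252(x) is the minimal polynomial of zeta_2252 over Q and has degree phi(2252) = 1124. So Q(zeta_2252) is a degree-1124 Galois extension with Galois group (Z/2252Z)^*. By CRT, (Z/2252Z)^* ≅ (Z/4Z)^* × (Z/563Z)^*. Each prime-power unit group is (Z/4Z)^* ≅ Z/2Z; (Z/563Z)^* ≅ Z/562Z. Hence Gal(Q(zeta_2252)/Q) ≅ Z/2Z × Z/562Z.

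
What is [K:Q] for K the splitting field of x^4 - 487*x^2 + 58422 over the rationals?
[K:Q] = 4

f factors as (x^2 - 273)(x^2 - 214); the splitting field is K = Q(sqrt(273), sqrt(214)). Since 273, 214, and 58422 are all non-squares in Q, the three subfields Q(sqrt(273)), Q(sqrt(214)), Q(sqrt(58422)) are distinct degree-2 extensions, so [K:Q] = 4 (Klein four Galois group).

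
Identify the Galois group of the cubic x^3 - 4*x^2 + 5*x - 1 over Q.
Gal(K/Q) = S_3 (symmetric group of order 6)

Compute the discriminant of x^3 + (-4)*x^2 + (5)*x + (-1): Δ = -23. Since Δ is not a rational square, the Galois group is not contained in A_3; it must be the full S_3 (irreducibility of the cubic rules out anything smaller).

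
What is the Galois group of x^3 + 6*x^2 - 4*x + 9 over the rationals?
Gal(K/Q) = S_3 (symmetric group of order 6)

Compute the discriminant of x^3 + (6)*x^2 + (-4)*x + (9): Δ = -13019. Since Δ is not a rational square, the Galois group is not contained in A_3; it must be the full S_3 (irreducibility of the cubic rules out anything smaller).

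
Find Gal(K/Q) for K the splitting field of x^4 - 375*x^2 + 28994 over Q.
Gal(K/Q) = V_4 (Klein four-group, Z/2Z × Z/2Z)

f factors as (x^2 - 109)(x^2 - 266), so the splitting field is K = Q(sqrt(109), sqrt(266)). The elements 109, 266, 28994 are all non-squares in Q, so sqrt(109) and sqrt(266) generate independent quadratic extensions. Thus [K:Q] = 4 and Gal(K/Q) is generated by the two order-2 automorphisms sqrt(109) ↦ -sqrt(109) and sqrt(266) ↦ -sqrt(266), giving V_4.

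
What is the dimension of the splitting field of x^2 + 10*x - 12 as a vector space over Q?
[K:Q] = 2

The discriminant of x^2 + (10)*x + (-12) is b^2 - 4c = 100 - (-48) = 148. Since 148 is not a perfect square in Q, the polynomial is irreducible over Q. Its two roots generate a degree-2 extension, so [K:Q] = 2.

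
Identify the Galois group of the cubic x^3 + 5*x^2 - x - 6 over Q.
Gal(K/Q) = S_3 (symmetric group of order 6)

Compute the discriminant of x^3 + (5)*x^2 + (-1)*x + (-6): Δ = 2597. Since Δ is not a rational square, the Galois group is not contained in A_3; it must be the full S_3 (irreducibility of the cubic rules out anything smaller).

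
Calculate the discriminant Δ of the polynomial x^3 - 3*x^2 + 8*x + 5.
Δ = -3767

For x^3 + a x^2 + b x + c the discriminant is Δ = 18 a b c - 4 a^3 c + a^2 b^2 - 4 b^3 - 27 c^2.
Plug a = -3, b = 8, c = 5:
  18*(-3)*(8)*(5) - 4*(-3)^3*(5) + (-3)^2*(8)^2 - 4*(8)^3 - 27*(5)^2
  = -2160 + (540) + 576 + (-2048) + (-675)
  = -3767.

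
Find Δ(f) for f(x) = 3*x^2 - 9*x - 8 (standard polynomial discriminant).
Δ = 177

For a quadratic a x^2 + b x + c the discriminant is Δ = b^2 - 4ac = (-9)^2 - 4*(3)*(-8) = 81 - (-96) = 177.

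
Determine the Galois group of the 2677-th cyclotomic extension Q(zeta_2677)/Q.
|Gal(Q(zeta_2677)/Q)| = phi(2677) = 2676; group ≅ (Z/2677Z)^* ≅ Z/2676Z

The n-th cyclotomic polynomial Φ_2677(x) is the minimal polynomial of zeta_2677 over Q and has degree phi(2677) = 2676. So Q(zeta_2677) is a degree-2676 Galois extension with Galois group (Z/2677Z)^*. (Z/2677Z)^* is cyclic since 2677 is an odd prime power (or 4). Hence Gal(Q(zeta_2677)/Q) ≅ Z/2676Z.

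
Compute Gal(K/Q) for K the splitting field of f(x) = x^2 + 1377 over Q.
Gal(K/Q) = Z/2Z (cyclic of order 2)

x^2 + 1377 is irreducible over Q since -1377 is not a rational square. The splitting field Q(sqrt(-1377)) has degree 2 over Q, and its unique nontrivial automorphism is sqrt(-1377) ↦ -sqrt(-1377). Hence Gal(Q(sqrt(-1377))/Q) = Z/2Z.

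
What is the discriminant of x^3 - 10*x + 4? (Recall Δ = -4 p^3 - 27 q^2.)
Δ = 3568

For a depressed cubic x^3 + p x + q the discriminant is Δ = -4 p^3 - 27 q^2 = -4*(-10)^3 - 27*(4)^2 = 4000 - 432 = 3568.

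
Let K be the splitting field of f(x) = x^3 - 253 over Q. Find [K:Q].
[K:Q] = 6

x^3 - 253 has one real root r = 253^(1/3) and two complex roots r*zeta_3, r*zeta_3^2 where zeta_3 = e^(2*pi*i/3). The splitting field is Q(r, zeta_3). [Q(r):Q] = 3 and [Q(zeta_3):Q] = 2 with gcd = 1, so [Q(r, zeta_3):Q] = 3 * 2 = 6.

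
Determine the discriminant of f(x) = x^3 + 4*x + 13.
Δ = -4819

For a depressed cubic x^3 + p x + q the discriminant is Δ = -4 p^3 - 27 q^2 = -4*(4)^3 - 27*(13)^2 = -256 - 4563 = -4819.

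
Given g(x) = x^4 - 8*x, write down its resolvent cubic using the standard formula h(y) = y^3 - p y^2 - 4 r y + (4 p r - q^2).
h(y) = y^3 - 64

Identify coefficients: p = 0, q = -8, r = 0.
Plug into h(y) = y^3 - p y^2 - 4 r y + (4 p r - q^2):
  h(y) = y^3 - (0) y^2 - 4*(0) y + (4*(0)*(0) - (-8)^2)
       = y^3 + (0) y^2 + (0) y + (-64).
Simplifying: h(y) = y^3 - 64.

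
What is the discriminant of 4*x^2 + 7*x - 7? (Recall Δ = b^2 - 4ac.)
Δ = 161

For a quadratic a x^2 + b x + c the discriminant is Δ = b^2 - 4ac = (7)^2 - 4*(4)*(-7) = 49 - (-112) = 161.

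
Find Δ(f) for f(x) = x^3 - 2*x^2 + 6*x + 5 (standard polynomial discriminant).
Δ = -2315

For x^3 + a x^2 + b x + c the discriminant is Δ = 18 a b c - 4 a^3 c + a^2 b^2 - 4 b^3 - 27 c^2.
Plug a = -2, b = 6, c = 5:
  18*(-2)*(6)*(5) - 4*(-2)^3*(5) + (-2)^2*(6)^2 - 4*(6)^3 - 27*(5)^2
  = -1080 + (160) + 144 + (-864) + (-675)
  = -2315.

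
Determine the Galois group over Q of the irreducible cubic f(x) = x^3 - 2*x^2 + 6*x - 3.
Gal(K/Q) = S_3 (symmetric group of order 6)

Compute the discriminant of x^3 + (-2)*x^2 + (6)*x + (-3): Δ = -411. Since Δ is not a rational square, the Galois group is not contained in A_3; it must be the full S_3 (irreducibility of the cubic rules out anything smaller).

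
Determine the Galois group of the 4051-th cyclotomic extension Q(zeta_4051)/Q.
|Gal(Q(zeta_4051)/Q)| = phi(4051) = 4050; group ≅ (Z/4051Z)^* ≅ Z/4050Z

The n-th cyclotomic polynomial Φ_4051(x) is the minimal polynomial of zeta_4051 over Q and has degree phi(4051) = 4050. So Q(zeta_4051) is a degree-4050 Galois extension with Galois group (Z/4051Z)^*. (Z/4051Z)^* is cyclic since 4051 is an odd prime power (or 4). Hence Gal(Q(zeta_4051)/Q) ≅ Z/4050Z.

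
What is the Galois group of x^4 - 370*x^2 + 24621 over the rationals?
Gal(K/Q) = V_4 (Klein four-group, Z/2Z × Z/2Z)

f factors as (x^2 - 87)(x^2 - 283), so the splitting field is K = Q(sqrt(87), sqrt(283)). The elements 87, 283, 24621 are all non-squares in Q, so sqrt(87) and sqrt(283) generate independent quadratic extensions. Thus [K:Q] = 4 and Gal(K/Q) is generated by the two order-2 automorphisms sqrt(87) ↦ -sqrt(87) and sqrt(283) ↦ -sqrt(283), giving V_4.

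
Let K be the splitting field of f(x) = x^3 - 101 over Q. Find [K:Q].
[K:Q] = 6

x^3 - 101 has one real root r = 101^(1/3) and two complex roots r*zeta_3, r*zeta_3^2 where zeta_3 = e^(2*pi*i/3). The splitting field is Q(r, zeta_3). [Q(r):Q] = 3 and [Q(zeta_3):Q] = 2 with gcd = 1, so [Q(r, zeta_3):Q] = 3 * 2 = 6.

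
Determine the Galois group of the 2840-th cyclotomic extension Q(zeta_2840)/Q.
|Gal(Q(zeta_2840)/Q)| = phi(2840) = 1120; group ≅ (Z/2840Z)^* ≅ Z/2Z × Z/2Z × Z/4Z × Z/70Z

The n-th cyclotomic polynomial Φ_2840(x) is the minimal polynomial of zeta_2840 over Q and has degree phi(2840) = 1120. So Q(zeta_2840) is a degree-1120 Galois extension with Galois group (Z/2840Z)^*. By CRT, (Z/2840Z)^* ≅ (Z/8Z)^* × (Z/5Z)^* × (Z/71Z)^*. Each prime-power unit group is (Z/8Z)^* ≅ Z/2Z × Z/2Z; (Z/5Z)^* ≅ Z/4Z; (Z/71Z)^* ≅ Z/70Z. Hence Gal(Q(zeta_2840)/Q) ≅ Z/2Z × Z/2Z × Z/4Z × Z/70Z.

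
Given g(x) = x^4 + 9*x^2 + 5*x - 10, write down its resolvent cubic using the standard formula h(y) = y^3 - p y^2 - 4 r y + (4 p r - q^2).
h(y) = y^3 - 9*y^2 + 40*y - 385

Identify coefficients: p = 9, q = 5, r = -10.
Plug into h(y) = y^3 - p y^2 - 4 r y + (4 p r - q^2):
  h(y) = y^3 - (9) y^2 - 4*(-10) y + (4*(9)*(-10) - (5)^2)
       = y^3 + (-9) y^2 + (40) y + (-385).
Simplifying: h(y) = y^3 - 9*y^2 + 40*y - 385.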